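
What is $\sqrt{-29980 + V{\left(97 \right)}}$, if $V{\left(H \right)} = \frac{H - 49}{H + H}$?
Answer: $\frac{2 i \sqrt{70519873}}{97} \approx 173.15 i$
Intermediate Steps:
$V{\left(H \right)} = \frac{-49 + H}{2 H}$
$\sqrt{-29980 + V{\left(97 \right)}} = \sqrt{-29980 + \frac{-49 + 97}{2 \cdot 97}} = \sqrt{-29980 + \frac{1}{2} \cdot \frac{1}{97} \cdot 48} = \sqrt{-29980 + \frac{24}{97}} = \sqrt{- \frac{2908036}{97}} = \frac{2 i \sqrt{70519873}}{97}$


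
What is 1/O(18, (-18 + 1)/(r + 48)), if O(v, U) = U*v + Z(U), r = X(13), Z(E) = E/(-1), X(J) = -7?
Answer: -41/289 ≈ -0.14187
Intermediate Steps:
Z(E) = -E (Z(E) = E*(-1) = -E)
r = -7
O(v, U) = -U + U*v (O(v, U) = U*v - U = -U + U*v)
1/O(18, (-18 + 1)/(r + 48)) = 1/(((-18 + 1)/(-7 + 48))*(-1 + 18)) = 1/(-17/41*17) = 1/(-289/41) = -41/289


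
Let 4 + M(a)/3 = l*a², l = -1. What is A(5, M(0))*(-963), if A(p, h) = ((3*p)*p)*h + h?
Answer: 878256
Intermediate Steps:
M(a) = -12 - 3*a² (M(a) = -12 + 3*(-a²) = -12 - 3*a²)
A(p, h) = h + 3*h*p² (A(p, h) = (3*p²)*h + h = 3*h*p² + h = h + 3*h*p²)
A(5, M(0))*(-963) = ((-12 - 3*0²)*(1 + 3*5²))*(-963) = ((-12 - 3*0)*(1 + 3*25))*(-963) = ((-12 + 0)*(1 + 75))*(-963) = -12*76*(-963) = -912*(-963) = 878256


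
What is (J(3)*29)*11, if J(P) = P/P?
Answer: 319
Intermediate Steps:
J(P) = 1
(J(3)*29)*11 = (1*29)*11 = 29*11 = 319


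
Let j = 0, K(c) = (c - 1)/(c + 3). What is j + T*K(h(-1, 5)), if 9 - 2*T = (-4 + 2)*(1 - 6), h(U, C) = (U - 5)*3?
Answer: -19/30 ≈ -0.63333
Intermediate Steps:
h(U, C) = -15 + 3*U (h(U, C) = (-5 + U)*3 = -15 + 3*U)
K(c) = (-1 + c)/(3 + c)
T = -½ (T = 9/2 - (-4 + 2)*(1 - 6)/2 = 9/2 - (-1)*(-5) = 9/2 - ½*10 = 9/2 - 5 = -½ ≈ -0.50000)
j + T*K(h(-1, 5)) = 0 - (-1 + (-15 + 3*(-1)))/(2*(3 + (-15 + 3*(-1)))) = 0 - (-1 + (-15 - 3))/(2*(3 + (-15 - 3))) = 0 - (-1 - 18)/(2*(3 - 18)) = 0 - (-19)/(2*(-15)) = 0 - (-1)*(-19)/30 = 0 - ½*19/15 = 0 - 19/30 = -19/30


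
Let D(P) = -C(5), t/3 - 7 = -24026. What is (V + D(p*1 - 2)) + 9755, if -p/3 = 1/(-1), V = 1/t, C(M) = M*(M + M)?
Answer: 699313184/72057 ≈ 9705.0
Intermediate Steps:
t = -72057 (t = 21 + 3*(-24026) = 21 - 72078 = -72057)
C(M) = 2*M² (C(M) = M*(2*M) = 2*M²)
V = -1/72057 (V = 1/(-72057) = -1/72057 ≈ -1.3878e-5)
p = 3 (p = -3/(-1) = -3*(-1) = 3)
D(P) = -50 (D(P) = -2*5² = -2*25 = -1*50 = -50)
(V + D(p*1 - 2)) + 9755 = (-1/72057 - 50) + 9755 = -3602851/72057 + 9755 = 699313184/72057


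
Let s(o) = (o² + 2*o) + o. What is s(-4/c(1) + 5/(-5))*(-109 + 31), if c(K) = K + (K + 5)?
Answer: 8580/49 ≈ 175.10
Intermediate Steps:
c(K) = 5 + 2*K (c(K) = K + (5 + K) = 5 + 2*K)
s(o) = o² + 3*o
s(-4/c(1) + 5/(-5))*(-109 + 31) = ((-4/(5 + 2*1) + 5/(-5))*(3 + (-4/(5 + 2*1) + 5/(-5))))*(-109 + 31) = ((-4/(5 + 2) + 5*(-⅕))*(3 + (-4/(5 + 2) + 5*(-⅕))))*(-78) = ((-4/7 - 1)*(3 + (-4/7 - 1)))*(-78) = -11*(3 - 11/7)/7*(-78) = -11/7*10/7*(-78) = -110/49*(-78) = 8580/49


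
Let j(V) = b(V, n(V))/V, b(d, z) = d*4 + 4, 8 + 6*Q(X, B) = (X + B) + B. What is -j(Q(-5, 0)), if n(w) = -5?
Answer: -28/13 ≈ -2.1538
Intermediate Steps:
Q(X, B) = -4/3 + B/3 + X/6 (Q(X, B) = -4/3 + ((X + B) + B)/6 = -4/3 + ((B + X) + B)/6 = -4/3 + (X + 2*B)/6 = -4/3 + (B/3 + X/6) = -4/3 + B/3 + X/6)
b(d, z) = 4 + 4*d (b(d, z) = 4*d + 4 = 4 + 4*d)
j(V) = (4 + 4*V)/V
-j(Q(-5, 0)) = -(4 + 4/(-4/3 + (⅓)*0 + (⅙)*(-5))) = -(4 + 4/(-4/3 + 0 - ⅚)) = -(4 + 4/(-13/6)) = -(4 + 4*(-6/13)) = -(4 - 24/13) = -1*28/13 = -28/13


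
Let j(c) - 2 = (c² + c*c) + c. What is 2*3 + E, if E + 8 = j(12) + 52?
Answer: 352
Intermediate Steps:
j(c) = 2 + c + 2*c² (j(c) = 2 + ((c² + c*c) + c) = 2 + ((c² + c²) + c) = 2 + (2*c² + c) = 2 + (c + 2*c²) = 2 + c + 2*c²)
E = 346 (E = -8 + ((2 + 12 + 2*12²) + 52) = -8 + ((2 + 12 + 2*144) + 52) = -8 + ((2 + 12 + 288) + 52) = -8 + (302 + 52) = -8 + 354 = 346)
2*3 + E = 2*3 + 346 = 6 + 346 = 352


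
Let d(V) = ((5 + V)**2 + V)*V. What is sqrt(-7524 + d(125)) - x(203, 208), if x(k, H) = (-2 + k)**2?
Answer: -40401 + sqrt(2120601) ≈ -38945.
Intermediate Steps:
d(V) = V*(V + (5 + V)**2) (d(V) = (V + (5 + V)**2)*V = V*(V + (5 + V)**2))
sqrt(-7524 + d(125)) - x(203, 208) = sqrt(-7524 + 125*(125 + (5 + 125)**2)) - (-2 + 203)**2 = sqrt(-7524 + 125*(125 + 130**2)) - 1*201**2 = sqrt(-7524 + 125*(125 + 16900)) - 1*40401 = sqrt(-7524 + 125*17025) - 40401 = sqrt(-7524 + 2128125) - 40401 = sqrt(2120601) - 40401 = -40401 + sqrt(2120601)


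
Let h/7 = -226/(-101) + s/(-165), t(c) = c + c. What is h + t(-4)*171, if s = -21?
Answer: -7507281/5555 ≈ -1351.4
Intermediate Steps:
t(c) = 2*c
h = 91959/5555 (h = 7*(-226/(-101) - 21/(-165)) = 7*(-226*(-1/101) - 21*(-1/165)) = 7*(226/101 + 7/55) = 7*(13137/5555) = 91959/5555 ≈ 16.554)
h + t(-4)*171 = 91959/5555 + (2*(-4))*171 = 91959/5555 - 8*171 = 91959/5555 - 1368 = -7507281/5555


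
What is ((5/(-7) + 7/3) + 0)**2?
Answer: 1156/441 ≈ 2.6213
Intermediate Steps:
((5/(-7) + 7/3) + 0)**2 = ((5*(-1/7) + 7*(1/3)) + 0)**2 = ((-5/7 + 7/3) + 0)**2 = (34/21 + 0)**2 = (34/21)**2 = 1156/441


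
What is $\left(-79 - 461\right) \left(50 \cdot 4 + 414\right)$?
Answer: $-331560$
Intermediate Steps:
$\left(-79 - 461\right) \left(50 \cdot 4 + 414\right) = - 540 \left(200 + 414\right) = \left(-540\right) 614 = -331560$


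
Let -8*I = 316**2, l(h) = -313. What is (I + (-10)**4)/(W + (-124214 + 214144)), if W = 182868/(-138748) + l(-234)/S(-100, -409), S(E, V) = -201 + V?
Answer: -52516811740/1902818134761 ≈ -0.027599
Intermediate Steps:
I = -12482 (I = -1/8*316**2 = -1/8*99856 = -12482)
W = -17030339/21159070 (W = 182868/(-138748) - 313/(-201 - 409) = 182868*(-1/138748) - 313/(-610) = -45717/34687 - 313*(-1/610) = -45717/34687 + 313/610 = -17030339/21159070 ≈ -0.80487)
(I + (-10)**4)/(W + (-124214 + 214144)) = (-12482 + (-10)**4)/(-17030339/21159070 + (-124214 + 214144)) = (-12482 + 10000)/(-17030339/21159070 + 89930) = -2482/1902818134761/21159070 = -2482*21159070/1902818134761 = -52516811740/1902818134761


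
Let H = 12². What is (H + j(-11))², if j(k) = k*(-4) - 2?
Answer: 34596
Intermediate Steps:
j(k) = -2 - 4*k (j(k) = -4*k - 2 = -2 - 4*k)
H = 144
(H + j(-11))² = (144 + (-2 - 4*(-11)))² = (144 + (-2 + 44))² = (144 + 42)² = 186² = 34596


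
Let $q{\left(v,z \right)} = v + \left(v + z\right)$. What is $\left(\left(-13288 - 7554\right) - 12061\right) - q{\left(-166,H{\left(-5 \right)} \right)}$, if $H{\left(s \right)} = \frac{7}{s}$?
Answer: $- \frac{162848}{5} \approx -32570.0$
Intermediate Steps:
$q{\left(v,z \right)} = z + 2 v$
$\left(\left(-13288 - 7554\right) - 12061\right) - q{\left(-166,H{\left(-5 \right)} \right)} = \left(\left(-13288 - 7554\right) - 12061\right) - \left(\frac{7}{-5} + 2 \left(-166\right)\right) = \left(-20842 - 12061\right) - \left(7 \left(- \frac{1}{5}\right) - 332\right) = -32903 - \left(- \frac{7}{5} - 332\right) = -32903 - - \frac{1667}{5} = -32903 + \frac{1667}{5} = - \frac{162848}{5}$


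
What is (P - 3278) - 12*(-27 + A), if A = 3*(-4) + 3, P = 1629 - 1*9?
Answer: -1226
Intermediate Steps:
P = 1620 (P = 1629 - 9 = 1620)
A = -9 (A = -12 + 3 = -9)
(P - 3278) - 12*(-27 + A) = (1620 - 3278) - 12*(-27 - 9) = -1658 - 12*(-36) = -1658 + 432 = -1226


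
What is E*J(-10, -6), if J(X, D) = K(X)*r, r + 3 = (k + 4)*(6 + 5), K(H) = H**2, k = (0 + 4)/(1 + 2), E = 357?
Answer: 1987300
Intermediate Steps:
k = 4/3 ≈ 1.3333
r = 167/3 (r = -3 + (4/3 + 4)*(6 + 5) = -3 + (16/3)*11 = -3 + 176/3 = 167/3 ≈ 55.667)
J(X, D) = 167*X**2/3 (J(X, D) = X**2*(167/3) = 167*X**2/3)
E*J(-10, -6) = 357*((167/3)*(-10)**2) = 357*((167/3)*100) = 357*(16700/3) = 1987300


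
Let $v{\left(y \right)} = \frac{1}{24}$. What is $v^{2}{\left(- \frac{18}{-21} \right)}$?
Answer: $\frac{1}{576} \approx 0.0017361$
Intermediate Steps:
$v{\left(y \right)} = \frac{1}{24}$
$v^{2}{\left(- \frac{18}{-21} \right)} = \left(\frac{1}{24}\right)^{2} = \frac{1}{576}$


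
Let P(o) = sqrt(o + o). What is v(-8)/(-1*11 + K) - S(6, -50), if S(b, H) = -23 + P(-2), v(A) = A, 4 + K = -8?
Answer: 537/23 - 2*I ≈ 23.348 - 2.0*I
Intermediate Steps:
K = -12 (K = -4 - 8 = -12)
P(o) = sqrt(2)*sqrt(o) (P(o) = sqrt(2*o) = sqrt(2)*sqrt(o))
S(b, H) = -23 + 2*I (S(b, H) = -23 + sqrt(2)*sqrt(-2) = -23 + sqrt(2)*(I*sqrt(2)) = -23 + 2*I)
v(-8)/(-1*11 + K) - S(6, -50) = -8/(-1*11 - 12) - (-23 + 2*I) = -8/(-11 - 12) + (23 - 2*I) = -8/(-23) + (23 - 2*I) = -1/23*(-8) + (23 - 2*I) = 8/23 + (23 - 2*I) = 537/23 - 2*I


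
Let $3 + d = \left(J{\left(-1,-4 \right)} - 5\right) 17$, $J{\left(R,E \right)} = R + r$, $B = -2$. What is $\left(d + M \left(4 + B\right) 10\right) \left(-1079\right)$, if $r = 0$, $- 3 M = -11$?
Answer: $\frac{102505}{3} \approx 34168.0$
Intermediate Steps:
$M = \frac{11}{3}$ ($M = \left(- \frac{1}{3}\right) \left(-11\right) = \frac{11}{3} \approx 3.6667$)
$J{\left(R,E \right)} = R$ ($J{\left(R,E \right)} = R + 0 = R$)
$d = -105$ ($d = -3 + \left(-1 - 5\right) 17 = -3 - 102 = -105$)
$\left(d + M \left(4 + B\right) 10\right) \left(-1079\right) = \left(-105 + \frac{11 \left(4 - 2\right)}{3} \cdot 10\right) \left(-1079\right) = \left(-105 + \frac{11}{3} \cdot 2 \cdot 10\right) \left(-1079\right) = \left(-105 + \frac{22}{3} \cdot 10\right) \left(-1079\right) = \left(-105 + \frac{220}{3}\right) \left(-1079\right) = \left(- \frac{95}{3}\right) \left(-1079\right) = \frac{102505}{3}$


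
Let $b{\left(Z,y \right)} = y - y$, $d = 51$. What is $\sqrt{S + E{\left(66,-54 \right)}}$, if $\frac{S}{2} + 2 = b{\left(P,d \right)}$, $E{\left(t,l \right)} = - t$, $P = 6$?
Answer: $i \sqrt{70} \approx 8.3666 i$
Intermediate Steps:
$b{\left(Z,y \right)} = 0$
$S = -4$ ($S = -4 + 2 \cdot 0 = -4 + 0 = -4$)
$\sqrt{S + E{\left(66,-54 \right)}} = \sqrt{-4 - 66} = \sqrt{-70} = i \sqrt{70}$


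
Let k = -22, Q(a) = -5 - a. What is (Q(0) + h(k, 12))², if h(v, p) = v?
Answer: 729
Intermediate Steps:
(Q(0) + h(k, 12))² = ((-5 - 1*0) - 22)² = ((-5 + 0) - 22)² = (-5 - 22)² = (-27)² = 729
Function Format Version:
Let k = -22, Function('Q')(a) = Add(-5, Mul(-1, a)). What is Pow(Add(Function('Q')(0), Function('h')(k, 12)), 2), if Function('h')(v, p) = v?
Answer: 729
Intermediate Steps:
Pow(Add(Function('Q')(0), Function('h')(k, 12)), 2) = Pow(Add(Add(-5, Mul(-1, 0)), -22), 2) = Pow(Add(Add(-5, 0), -22), 2) = Pow(Add(-5, -22), 2) = Pow(-27, 2) = 729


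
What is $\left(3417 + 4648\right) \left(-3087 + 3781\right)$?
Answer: $5597110$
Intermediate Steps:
$\left(3417 + 4648\right) \left(-3087 + 3781\right) = 8065 \cdot 694 = 5597110$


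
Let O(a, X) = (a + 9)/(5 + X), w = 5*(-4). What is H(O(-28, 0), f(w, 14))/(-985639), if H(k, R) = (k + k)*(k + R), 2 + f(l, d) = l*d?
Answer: -54302/24640975 ≈ -0.0022037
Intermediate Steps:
w = -20
O(a, X) = (9 + a)/(5 + X)
f(l, d) = -2 + d*l (f(l, d) = -2 + l*d = -2 + d*l)
H(k, R) = 2*k*(R + k) (H(k, R) = (2*k)*(R + k) = 2*k*(R + k))
H(O(-28, 0), f(w, 14))/(-985639) = (2*((9 - 28)/(5 + 0))*((-2 + 14*(-20)) + (9 - 28)/(5 + 0)))/(-985639) = (2*(-19/5)*((-2 - 280) - 19/5))*(-1/985639) = (2*((⅕)*(-19))*(-282 + (⅕)*(-19)))*(-1/985639) = (2*(-19/5)*(-282 - 19/5))*(-1/985639) = (2*(-19/5)*(-1429/5))*(-1/985639) = (54302/25)*(-1/985639) = -54302/24640975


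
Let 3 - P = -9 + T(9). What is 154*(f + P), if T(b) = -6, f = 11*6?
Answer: 12936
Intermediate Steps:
f = 66
P = 18 (P = 3 - (-9 - 6) = 3 - 1*(-15) = 3 + 15 = 18)
154*(f + P) = 154*(66 + 18) = 154*84 = 12936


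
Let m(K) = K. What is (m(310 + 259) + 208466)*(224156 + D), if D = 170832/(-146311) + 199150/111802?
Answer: 383236726121493769815/8178931211 ≈ 4.6857e+10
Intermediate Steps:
D = 5019238193/8178931211 (D = 170832*(-1/146311) + 199150*(1/111802) = -170832/146311 + 99575/55901 = 5019238193/8178931211 ≈ 0.61368)
(m(310 + 259) + 208466)*(224156 + D) = ((310 + 259) + 208466)*(224156 + 5019238193/8178931211) = (569 + 208466)*(1833361523771109/8178931211) = 209035*(1833361523771109/8178931211) = 383236726121493769815/8178931211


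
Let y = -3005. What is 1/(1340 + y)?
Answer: -1/1665 ≈ -0.00060060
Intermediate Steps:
1/(1340 + y) = 1/(1340 - 3005) = 1/(-1665) = -1/1665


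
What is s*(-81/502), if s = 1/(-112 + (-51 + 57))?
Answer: 81/53212 ≈ 0.0015222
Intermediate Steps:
s = -1/106 (s = 1/(-112 + 6) = 1/(-106) = -1/106 ≈ -0.0094340)
s*(-81/502) = -(-81)/(106*502) = -1/106*(-81/502) = 81/53212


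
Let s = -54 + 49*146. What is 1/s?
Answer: 1/7100 ≈ 0.00014085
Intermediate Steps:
s = 7100 (s = -54 + 7154 = 7100)
1/s = 1/7100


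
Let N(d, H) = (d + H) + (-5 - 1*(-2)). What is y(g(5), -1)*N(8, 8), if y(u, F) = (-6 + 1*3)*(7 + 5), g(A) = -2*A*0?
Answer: -468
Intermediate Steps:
g(A) = 0
y(u, F) = -36 (y(u, F) = (-6 + 3)*12 = -3*12 = -36)
N(d, H) = -3 + H + d (N(d, H) = (H + d) + (-5 + 2) = (H + d) - 3 = -3 + H + d)
y(g(5), -1)*N(8, 8) = -36*(-3 + 8 + 8) = -36*13 = -468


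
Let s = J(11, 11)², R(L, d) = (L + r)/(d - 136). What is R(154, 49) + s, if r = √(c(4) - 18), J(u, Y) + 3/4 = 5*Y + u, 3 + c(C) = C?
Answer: 5924063/1392 - I*√17/87 ≈ 4255.8 - 0.047392*I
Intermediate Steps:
c(C) = -3 + C
J(u, Y) = -¾ + u + 5*Y (J(u, Y) = -¾ + (5*Y + u) = -¾ + (u + 5*Y) = -¾ + u + 5*Y)
r = I*√17 (r = √((-3 + 4) - 18) = √(1 - 18) = √(-17) = I*√17 ≈ 4.1231*I)
R(L, d) = (L + I*√17)/(-136 + d) (R(L, d) = (L + I*√17)/(d - 136) = (L + I*√17)/(-136 + d))
s = 68121/16 (s = (-¾ + 11 + 5*11)² = (-¾ + 11 + 55)² = (261/4)² = 68121/16 ≈ 4257.6)
R(154, 49) + s = (154 + I*√17)/(-136 + 49) + 68121/16 = (154 + I*√17)/(-87) + 68121/16 = -(154 + I*√17)/87 + 68121/16 = (-154/87 - I*√17/87) + 68121/16 = 5924063/1392 - I*√17/87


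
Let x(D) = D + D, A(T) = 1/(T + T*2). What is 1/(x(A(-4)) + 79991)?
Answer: 6/479945 ≈ 1.2501e-5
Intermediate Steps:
A(T) = 1/(3*T) (A(T) = 1/(T + 2*T) = 1/(3*T))
x(D) = 2*D
1/(x(A(-4)) + 79991) = 1/(2*((⅓)/(-4)) + 79991) = 1/(2*((⅓)*(-¼)) + 79991) = 1/(2*(-1/12) + 79991) = 1/(-⅙ + 79991) = 1/(479945/6) = 6/479945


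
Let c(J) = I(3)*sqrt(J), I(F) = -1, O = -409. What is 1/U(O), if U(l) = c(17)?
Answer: -sqrt(17)/17 ≈ -0.24254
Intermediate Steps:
c(J) = -sqrt(J)
U(l) = -sqrt(17)
1/U(O) = 1/(-sqrt(17)) = -sqrt(17)/17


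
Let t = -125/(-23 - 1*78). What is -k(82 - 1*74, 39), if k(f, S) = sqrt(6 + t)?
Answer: -sqrt(73831)/101 ≈ -2.6903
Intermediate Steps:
t = 125/101 (t = -125/(-23 - 78) = -125/(-101) = -125*(-1/101) = 125/101 ≈ 1.2376)
k(f, S) = sqrt(73831)/101 (k(f, S) = sqrt(6 + 125/101) = sqrt(731/101) = sqrt(73831)/101)
-k(82 - 1*74, 39) = -sqrt(73831)/101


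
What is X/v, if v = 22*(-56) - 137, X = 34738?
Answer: -34738/1369 ≈ -25.375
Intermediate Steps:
v = -1369 (v = -1232 - 137 = -1369)
X/v = 34738/(-1369) = 34738*(-1/1369) = -34738/1369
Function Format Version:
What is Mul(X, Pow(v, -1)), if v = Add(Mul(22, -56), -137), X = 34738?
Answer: Rational(-34738, 1369) ≈ -25.375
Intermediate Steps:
v = -1369 (v = Add(-1232, -137) = -1369)
Mul(X, Pow(v, -1)) = Mul(34738, Pow(-1369, -1)) = Mul(34738, Rational(-1, 1369)) = Rational(-34738, 1369)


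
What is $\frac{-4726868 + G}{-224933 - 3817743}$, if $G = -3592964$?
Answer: $\frac{2079958}{1010669} \approx 2.058$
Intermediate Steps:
$\frac{-4726868 + G}{-224933 - 3817743} = \frac{-4726868 - 3592964}{-224933 - 3817743} = - \frac{8319832}{-4042676} = \left(-8319832\right) \left(- \frac{1}{4042676}\right) = \frac{2079958}{1010669}$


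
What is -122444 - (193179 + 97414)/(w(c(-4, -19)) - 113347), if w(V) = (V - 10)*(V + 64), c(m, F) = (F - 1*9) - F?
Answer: -14006323455/114392 ≈ -1.2244e+5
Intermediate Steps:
c(m, F) = -9 (c(m, F) = (F - 9) - F = (-9 + F) - F = -9)
w(V) = (-10 + V)*(64 + V)
-122444 - (193179 + 97414)/(w(c(-4, -19)) - 113347) = -122444 - (193179 + 97414)/((-640 + (-9)² + 54*(-9)) - 113347) = -122444 - 290593/((-640 + 81 - 486) - 113347) = -122444 - 290593/(-1045 - 113347) = -122444 - 290593/(-114392) = -122444 - 290593*(-1)/114392 = -122444 - 1*(-290593/114392) = -122444 + 290593/114392 = -14006323455/114392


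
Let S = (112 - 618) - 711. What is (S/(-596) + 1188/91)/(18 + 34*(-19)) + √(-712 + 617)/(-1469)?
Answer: -818795/34060208 - I*√95/1469 ≈ -0.02404 - 0.006635*I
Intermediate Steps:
S = -1217 (S = -506 - 711 = -1217)
(S/(-596) + 1188/91)/(18 + 34*(-19)) + √(-712 + 617)/(-1469) = (-1217/(-596) + 1188/91)/(18 + 34*(-19)) + √(-712 + 617)/(-1469) = (-1217*(-1/596) + 1188*(1/91))/(18 - 646) + √(-95)*(-1/1469) = (1217/596 + 1188/91)/(-628) + (I*√95)*(-1/1469) = (818795/54236)*(-1/628) - I*√95/1469 = -818795/34060208 - I*√95/1469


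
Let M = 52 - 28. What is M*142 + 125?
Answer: 3533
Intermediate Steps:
M = 24
M*142 + 125 = 24*142 + 125 = 3408 + 125 = 3533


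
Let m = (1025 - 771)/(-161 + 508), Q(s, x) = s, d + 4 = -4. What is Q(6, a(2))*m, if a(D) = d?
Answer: 1524/347 ≈ 4.3919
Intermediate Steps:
d = -8 (d = -4 - 4 = -8)
a(D) = -8
m = 254/347 ≈ 0.73199
Q(6, a(2))*m = 6*(254/347) = 1524/347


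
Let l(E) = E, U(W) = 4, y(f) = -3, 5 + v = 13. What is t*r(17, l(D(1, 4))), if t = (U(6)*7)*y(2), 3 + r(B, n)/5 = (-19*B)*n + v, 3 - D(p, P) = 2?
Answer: 133560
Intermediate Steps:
v = 8 (v = -5 + 13 = 8)
D(p, P) = 1 (D(p, P) = 3 - 1*2 = 3 - 2 = 1)
r(B, n) = 25 - 95*B*n (r(B, n) = -15 + 5*((-19*B)*n + 8) = -15 + 5*(-19*B*n + 8) = -15 + 5*(8 - 19*B*n) = -15 + (40 - 95*B*n) = 25 - 95*B*n)
t = -84 (t = (4*7)*(-3) = 28*(-3) = -84)
t*r(17, l(D(1, 4))) = -84*(25 - 95*17*1) = -84*(25 - 1615) = -84*(-1590) = 133560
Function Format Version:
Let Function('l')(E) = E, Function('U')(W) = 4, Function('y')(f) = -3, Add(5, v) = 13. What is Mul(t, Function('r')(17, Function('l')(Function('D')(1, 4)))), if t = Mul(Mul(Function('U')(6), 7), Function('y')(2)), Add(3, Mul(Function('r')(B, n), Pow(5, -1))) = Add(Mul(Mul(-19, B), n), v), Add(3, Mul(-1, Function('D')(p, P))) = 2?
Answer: 133560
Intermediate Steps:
v = 8 (v = Add(-5, 13) = 8)
Function('D')(p, P) = 1 (Function('D')(p, P) = Add(3, Mul(-1, 2)) = Add(3, -2) = 1)
Function('r')(B, n) = Add(25, Mul(-95, B, n)) (Function('r')(B, n) = Add(-15, Mul(5, Add(Mul(Mul(-19, B), n), 8))) = Add(-15, Mul(5, Add(Mul(-19, B, n), 8))) = Add(-15, Mul(5, Add(8, Mul(-19, B, n)))) = Add(-15, Add(40, Mul(-95, B, n))) = Add(25, Mul(-95, B, n)))
t = -84 (t = Mul(Mul(4, 7), -3) = Mul(28, -3) = -84)
Mul(t, Function('r')(17, Function('l')(Function('D')(1, 4)))) = Mul(-84, Add(25, Mul(-95, 17, 1))) = Mul(-84, Add(25, -1615)) = Mul(-84, -1590) = 133560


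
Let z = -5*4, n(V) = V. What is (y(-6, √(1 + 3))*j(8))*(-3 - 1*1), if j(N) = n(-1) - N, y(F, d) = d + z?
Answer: -648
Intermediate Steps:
z = -20
y(F, d) = -20 + d (y(F, d) = d - 20 = -20 + d)
j(N) = -1 - N
(y(-6, √(1 + 3))*j(8))*(-3 - 1*1) = ((-20 + √(1 + 3))*(-1 - 1*8))*(-3 - 1*1) = ((-20 + √4)*(-1 - 8))*(-3 - 1) = ((-20 + 2)*(-9))*(-4) = -18*(-9)*(-4) = 162*(-4) = -648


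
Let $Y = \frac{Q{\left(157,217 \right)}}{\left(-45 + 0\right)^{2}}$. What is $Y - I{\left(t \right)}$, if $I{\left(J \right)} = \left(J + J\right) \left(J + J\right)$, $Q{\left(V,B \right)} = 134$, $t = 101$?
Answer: $- \frac{82627966}{2025} \approx -40804.0$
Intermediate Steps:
$I{\left(J \right)} = 4 J^{2}$ ($I{\left(J \right)} = 2 J 2 J = 4 J^{2}$)
$Y = \frac{134}{2025}$ ($Y = \frac{134}{\left(-45 + 0\right)^{2}} = \frac{134}{\left(-45\right)^{2}} = \frac{134}{2025} \approx 0.066173$)
$Y - I{\left(t \right)} = \frac{134}{2025} - 4 \cdot 101^{2} = \frac{134}{2025} - 4 \cdot 10201 = \frac{134}{2025} - 40804 = - \frac{82627966}{2025}$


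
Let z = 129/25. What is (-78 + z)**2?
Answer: 3316041/625 ≈ 5305.7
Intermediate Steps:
z = 129/25 (z = 129*(1/25) = 129/25 ≈ 5.1600)
(-78 + z)**2 = (-78 + 129/25)**2 = (-1821/25)**2 = 3316041/625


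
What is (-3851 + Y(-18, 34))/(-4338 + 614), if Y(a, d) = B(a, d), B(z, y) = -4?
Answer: 3855/3724 ≈ 1.0352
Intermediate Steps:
Y(a, d) = -4
(-3851 + Y(-18, 34))/(-4338 + 614) = (-3851 - 4)/(-4338 + 614) = -3855/(-3724) = -3855*(-1/3724) = 3855/3724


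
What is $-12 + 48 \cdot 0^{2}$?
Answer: $-12$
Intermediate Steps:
$-12 + 48 \cdot 0^{2} = -12 + 48 \cdot 0 = -12 + 0 = -12$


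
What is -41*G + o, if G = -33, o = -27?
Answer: 1326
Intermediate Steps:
-41*G + o = -41*(-33) - 27 = 1353 - 27 = 1326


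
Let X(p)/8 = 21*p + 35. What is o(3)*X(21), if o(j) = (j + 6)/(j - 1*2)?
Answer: 34272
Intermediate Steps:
X(p) = 280 + 168*p (X(p) = 8*(21*p + 35) = 8*(35 + 21*p) = 280 + 168*p)
o(j) = (6 + j)/(-2 + j) (o(j) = (6 + j)/(j - 2) = (6 + j)/(-2 + j))
o(3)*X(21) = ((6 + 3)/(-2 + 3))*(280 + 168*21) = (9/1)*(280 + 3528) = (1*9)*3808 = 9*3808 = 34272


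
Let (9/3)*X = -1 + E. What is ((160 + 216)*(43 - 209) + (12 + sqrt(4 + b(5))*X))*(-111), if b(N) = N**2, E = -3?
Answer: 6926844 + 148*sqrt(29) ≈ 6.9276e+6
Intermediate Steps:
X = -4/3 (X = (-1 - 3)/3 = (1/3)*(-4) = -4/3 ≈ -1.3333)
((160 + 216)*(43 - 209) + (12 + sqrt(4 + b(5))*X))*(-111) = ((160 + 216)*(43 - 209) + (12 + sqrt(4 + 5**2)*(-4/3)))*(-111) = (376*(-166) + (12 + sqrt(4 + 25)*(-4/3)))*(-111) = (-62416 + (12 + sqrt(29)*(-4/3)))*(-111) = (-62416 + (12 - 4*sqrt(29)/3))*(-111) = (-62404 - 4*sqrt(29)/3)*(-111) = 6926844 + 148*sqrt(29)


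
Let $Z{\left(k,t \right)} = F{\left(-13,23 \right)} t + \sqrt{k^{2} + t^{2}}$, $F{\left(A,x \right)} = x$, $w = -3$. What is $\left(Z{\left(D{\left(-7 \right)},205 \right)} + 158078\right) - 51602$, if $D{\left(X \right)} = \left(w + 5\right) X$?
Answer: $111191 + \sqrt{42221} \approx 1.114 \cdot 10^{5}$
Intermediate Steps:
$D{\left(X \right)} = 2 X$ ($D{\left(X \right)} = \left(-3 + 5\right) X = 2 X$)
$Z{\left(k,t \right)} = \sqrt{k^{2} + t^{2}} + 23 t$ ($Z{\left(k,t \right)} = 23 t + \sqrt{k^{2} + t^{2}} = \sqrt{k^{2} + t^{2}} + 23 t$)
$\left(Z{\left(D{\left(-7 \right)},205 \right)} + 158078\right) - 51602 = \left(\left(\sqrt{\left(2 \left(-7\right)\right)^{2} + 205^{2}} + 23 \cdot 205\right) + 158078\right) - 51602 = \left(\left(\sqrt{\left(-14\right)^{2} + 42025} + 4715\right) + 158078\right) - 51602 = \left(\left(\sqrt{196 + 42025} + 4715\right) + 158078\right) - 51602 = \left(\left(\sqrt{42221} + 4715\right) + 158078\right) - 51602 = \left(\left(4715 + \sqrt{42221}\right) + 158078\right) - 51602 = \left(162793 + \sqrt{42221}\right) - 51602 = 111191 + \sqrt{42221}$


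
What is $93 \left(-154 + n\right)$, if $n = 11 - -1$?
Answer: $-13206$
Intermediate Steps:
$n = 12$ ($n = 11 + 1 = 12$)
$93 \left(-154 + n\right) = 93 \left(-154 + 12\right) = 93 \left(-142\right) = -13206$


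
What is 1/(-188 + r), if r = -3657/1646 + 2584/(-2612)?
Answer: -1074838/205520881 ≈ -0.0052298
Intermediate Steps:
r = -3451337/1074838 (r = -3657*1/1646 + 2584*(-1/2612) = -3657/1646 - 646/653 = -3451337/1074838 ≈ -3.2110)
1/(-188 + r) = 1/(-188 - 3451337/1074838) = 1/(-205520881/1074838) = -1074838/205520881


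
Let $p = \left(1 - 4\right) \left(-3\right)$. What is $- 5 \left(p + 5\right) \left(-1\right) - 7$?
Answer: $63$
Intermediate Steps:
$p = 9$ ($p = \left(1 + \left(-4 + 0\right)\right) \left(-3\right) = \left(1 - 4\right) \left(-3\right) = \left(-3\right) \left(-3\right) = 9$)
$- 5 \left(p + 5\right) \left(-1\right) - 7 = - 5 \left(9 + 5\right) \left(-1\right) - 7 = \left(-5\right) 14 \left(-1\right) - 7 = \left(-70\right) \left(-1\right) - 7 = 70 - 7 = 63$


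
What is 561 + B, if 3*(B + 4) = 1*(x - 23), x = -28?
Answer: 540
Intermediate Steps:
B = -21 (B = -4 + (1*(-28 - 23))/3 = -4 + (1*(-51))/3 = -4 + (⅓)*(-51) = -4 - 17 = -21)
561 + B = 561 - 21 = 540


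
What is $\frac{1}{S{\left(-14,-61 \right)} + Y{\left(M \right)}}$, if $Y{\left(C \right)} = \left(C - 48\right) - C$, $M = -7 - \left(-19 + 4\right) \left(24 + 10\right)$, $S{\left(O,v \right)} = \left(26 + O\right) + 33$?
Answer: $- \frac{1}{3} \approx -0.33333$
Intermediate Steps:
$S{\left(O,v \right)} = 59 + O$
$M = 503$ ($M = -7 - \left(-15\right) 34 = -7 - -510 = -7 + 510 = 503$)
$Y{\left(C \right)} = -48$ ($Y{\left(C \right)} = \left(-48 + C\right) - C = -48$)
$\frac{1}{S{\left(-14,-61 \right)} + Y{\left(M \right)}} = \frac{1}{\left(59 - 14\right) - 48} = \frac{1}{45 - 48} = \frac{1}{-3} = - \frac{1}{3}$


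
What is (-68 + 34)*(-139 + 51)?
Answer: 2992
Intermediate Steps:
(-68 + 34)*(-139 + 51) = -34*(-88) = 2992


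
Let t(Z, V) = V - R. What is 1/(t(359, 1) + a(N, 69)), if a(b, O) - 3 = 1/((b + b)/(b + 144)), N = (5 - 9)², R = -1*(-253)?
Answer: -1/244 ≈ -0.0040984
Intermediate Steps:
R = 253
t(Z, V) = -253 + V (t(Z, V) = V - 1*253 = V - 253 = -253 + V)
N = 16 (N = (-4)² = 16)
a(b, O) = 3 + (144 + b)/(2*b) (a(b, O) = 3 + 1/((b + b)/(b + 144)) = 3 + 1/((2*b)/(144 + b)) = 3 + 1/(2*b/(144 + b)) = 3 + (144 + b)/(2*b))
1/(t(359, 1) + a(N, 69)) = 1/((-253 + 1) + (7/2 + 72/16)) = 1/(-252 + (7/2 + 72*(1/16))) = 1/(-252 + (7/2 + 9/2)) = 1/(-252 + 8) = 1/(-244) = -1/244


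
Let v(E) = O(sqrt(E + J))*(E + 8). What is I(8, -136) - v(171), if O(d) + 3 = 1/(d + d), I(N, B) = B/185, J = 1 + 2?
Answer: 99209/185 - 179*sqrt(174)/348 ≈ 529.48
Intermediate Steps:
J = 3
I(N, B) = B/185 (I(N, B) = B*(1/185) = B/185)
O(d) = -3 + 1/(2*d) (O(d) = -3 + 1/(d + d) = -3 + 1/(2*d))
v(E) = (-3 + 1/(2*sqrt(3 + E)))*(8 + E) (v(E) = (-3 + 1/(2*(sqrt(E + 3))))*(E + 8) = (-3 + 1/(2*(sqrt(3 + E))))*(8 + E) = (-3 + 1/(2*sqrt(3 + E)))*(8 + E))
I(8, -136) - v(171) = (1/185)*(-136) - (-1)*(-1 + 6*sqrt(3 + 171))*(8 + 171)/(2*sqrt(3 + 171)) = -136/185 - (-1)*(-1 + 6*sqrt(174))*179/(2*sqrt(174)) = -136/185 - (-1)*sqrt(174)/174*(-1 + 6*sqrt(174))*179/2 = -136/185 - (-179)*sqrt(174)*(-1 + 6*sqrt(174))/348 = -136/185 + 179*sqrt(174)*(-1 + 6*sqrt(174))/348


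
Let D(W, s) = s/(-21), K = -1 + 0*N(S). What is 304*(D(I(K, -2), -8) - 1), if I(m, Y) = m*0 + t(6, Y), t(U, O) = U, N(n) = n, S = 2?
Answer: -3952/21 ≈ -188.19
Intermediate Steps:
K = -1 (K = -1 + 0*2 = -1 + 0 = -1)
I(m, Y) = 6 (I(m, Y) = m*0 + 6 = 0 + 6 = 6)
D(W, s) = -s/21 (D(W, s) = s*(-1/21) = -s/21)
304*(D(I(K, -2), -8) - 1) = 304*(-1/21*(-8) - 1) = 304*(8/21 - 1) = 304*(-13/21) = -3952/21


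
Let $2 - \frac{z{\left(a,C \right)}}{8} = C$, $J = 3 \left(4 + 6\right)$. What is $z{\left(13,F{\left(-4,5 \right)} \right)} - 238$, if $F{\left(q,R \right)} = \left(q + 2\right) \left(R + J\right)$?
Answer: $338$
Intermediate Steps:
$J = 30$ ($J = 3 \cdot 10 = 30$)
$F{\left(q,R \right)} = \left(2 + q\right) \left(30 + R\right)$ ($F{\left(q,R \right)} = \left(q + 2\right) \left(R + 30\right) = \left(2 + q\right) \left(30 + R\right)$)
$z{\left(a,C \right)} = 16 - 8 C$
$z{\left(13,F{\left(-4,5 \right)} \right)} - 238 = \left(16 - 8 \left(60 + 2 \cdot 5 + 30 \left(-4\right) + 5 \left(-4\right)\right)\right) - 238 = \left(16 - 8 \left(60 + 10 - 120 - 20\right)\right) - 238 = \left(16 - -560\right) - 238 = \left(16 + 560\right) - 238 = 576 - 238 = 338$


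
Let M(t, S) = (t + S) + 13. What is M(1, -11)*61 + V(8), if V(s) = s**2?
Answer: 247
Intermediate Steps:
M(t, S) = 13 + S + t (M(t, S) = (S + t) + 13 = 13 + S + t)
M(1, -11)*61 + V(8) = (13 - 11 + 1)*61 + 8**2 = 3*61 + 64 = 183 + 64 = 247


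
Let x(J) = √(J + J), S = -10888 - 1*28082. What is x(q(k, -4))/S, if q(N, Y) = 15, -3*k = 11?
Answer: -√30/38970 ≈ -0.00014055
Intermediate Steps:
k = -11/3 (k = -⅓*11 = -11/3 ≈ -3.6667)
S = -38970 (S = -10888 - 28082 = -38970)
x(J) = √2*√J (x(J) = √(2*J) = √2*√J)
x(q(k, -4))/S = (√2*√15)/(-38970) = √30*(-1/38970) = -√30/38970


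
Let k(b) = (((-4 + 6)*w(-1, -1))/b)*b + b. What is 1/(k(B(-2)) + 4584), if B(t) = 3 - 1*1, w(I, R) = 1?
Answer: 1/4588 ≈ 0.00021796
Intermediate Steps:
B(t) = 2 (B(t) = 3 - 1 = 2)
k(b) = 2 + b (k(b) = (((-4 + 6)*1)/b)*b + b = ((2*1)/b)*b + b = (2/b)*b + b = 2 + b)
1/(k(B(-2)) + 4584) = 1/((2 + 2) + 4584) = 1/(4 + 4584) = 1/4588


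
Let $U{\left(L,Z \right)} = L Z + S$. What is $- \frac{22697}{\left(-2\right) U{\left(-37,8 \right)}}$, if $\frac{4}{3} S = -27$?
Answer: $- \frac{45394}{1265} \approx -35.885$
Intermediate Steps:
$S = - \frac{81}{4}$ ($S = \frac{3}{4} \left(-27\right) = - \frac{81}{4} \approx -20.25$)
$U{\left(L,Z \right)} = - \frac{81}{4} + L Z$ ($U{\left(L,Z \right)} = L Z - \frac{81}{4} = - \frac{81}{4} + L Z$)
$- \frac{22697}{\left(-2\right) U{\left(-37,8 \right)}} = - \frac{22697}{\left(-2\right) \left(- \frac{81}{4} - 296\right)} = - \frac{22697}{\left(-2\right) \left(- \frac{1265}{4}\right)} = - \frac{22697}{\frac{1265}{2}} = \left(-22697\right) \frac{2}{1265} = - \frac{45394}{1265}$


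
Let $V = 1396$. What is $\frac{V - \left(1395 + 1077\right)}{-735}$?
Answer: $\frac{1076}{735} \approx 1.4639$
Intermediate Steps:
$\frac{V - \left(1395 + 1077\right)}{-735} = \frac{1396 - \left(1395 + 1077\right)}{-735} = \left(1396 - 2472\right) \left(- \frac{1}{735}\right) = \left(-1076\right) \left(- \frac{1}{735}\right) = \frac{1076}{735}$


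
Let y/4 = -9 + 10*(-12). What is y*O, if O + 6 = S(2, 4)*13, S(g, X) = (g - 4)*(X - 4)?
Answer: 3096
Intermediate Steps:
S(g, X) = (-4 + X)*(-4 + g) (S(g, X) = (-4 + g)*(-4 + X) = (-4 + X)*(-4 + g))
y = -516 (y = 4*(-9 + 10*(-12)) = 4*(-9 - 120) = 4*(-129) = -516)
O = -6 (O = -6 + (16 - 4*4 - 4*2 + 4*2)*13 = -6 + (16 - 16 - 8 + 8)*13 = -6 + 0*13 = -6 + 0 = -6)
y*O = -516*(-6) = 3096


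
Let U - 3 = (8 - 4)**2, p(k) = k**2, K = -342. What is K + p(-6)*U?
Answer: 342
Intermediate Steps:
U = 19 (U = 3 + (8 - 4)**2 = 3 + 4**2 = 3 + 16 = 19)
K + p(-6)*U = -342 + (-6)**2*19 = -342 + 36*19 = -342 + 684 = 342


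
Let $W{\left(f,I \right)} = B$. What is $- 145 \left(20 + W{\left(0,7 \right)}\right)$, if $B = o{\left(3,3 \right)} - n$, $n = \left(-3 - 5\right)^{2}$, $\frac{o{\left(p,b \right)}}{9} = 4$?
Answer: $1160$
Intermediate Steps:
$o{\left(p,b \right)} = 36$ ($o{\left(p,b \right)} = 9 \cdot 4 = 36$)
$n = 64$ ($n = \left(-8\right)^{2} = 64$)
$B = -28$ ($B = 36 - 64 = -28$)
$W{\left(f,I \right)} = -28$
$- 145 \left(20 + W{\left(0,7 \right)}\right) = - 145 \left(20 - 28\right) = \left(-145\right) \left(-8\right) = 1160$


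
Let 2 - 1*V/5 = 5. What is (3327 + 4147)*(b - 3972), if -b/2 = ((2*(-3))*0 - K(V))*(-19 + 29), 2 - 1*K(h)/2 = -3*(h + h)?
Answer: -55995208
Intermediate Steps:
V = -15 (V = 10 - 5*5 = 10 - 25 = -15)
K(h) = 4 + 12*h (K(h) = 4 - (-6)*(h + h) = 4 - (-6)*2*h = 4 - (-12)*h = 4 + 12*h)
b = -3520 (b = -2*((2*(-3))*0 - (4 + 12*(-15)))*(-19 + 29) = -2*(-6*0 - (4 - 180))*10 = -2*(0 - 1*(-176))*10 = -2*(0 + 176)*10 = -352*10 = -2*1760 = -3520)
(3327 + 4147)*(b - 3972) = (3327 + 4147)*(-3520 - 3972) = 7474*(-7492) = -55995208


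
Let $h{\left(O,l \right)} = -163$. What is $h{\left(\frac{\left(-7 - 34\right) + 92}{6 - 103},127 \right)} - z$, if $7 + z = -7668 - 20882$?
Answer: $28394$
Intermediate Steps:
$z = -28557$ ($z = -7 - 28550 = -28557$)
$h{\left(\frac{\left(-7 - 34\right) + 92}{6 - 103},127 \right)} - z = -163 - -28557 = -163 + 28557 = 28394$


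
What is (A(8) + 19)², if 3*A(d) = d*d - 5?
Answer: 13456/9 ≈ 1495.1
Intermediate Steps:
A(d) = -5/3 + d²/3 (A(d) = (d*d - 5)/3 = (d² - 5)/3 = (-5 + d²)/3 = -5/3 + d²/3)
(A(8) + 19)² = ((-5/3 + (⅓)*8²) + 19)² = ((-5/3 + (⅓)*64) + 19)² = ((-5/3 + 64/3) + 19)² = (59/3 + 19)² = (116/3)² = 13456/9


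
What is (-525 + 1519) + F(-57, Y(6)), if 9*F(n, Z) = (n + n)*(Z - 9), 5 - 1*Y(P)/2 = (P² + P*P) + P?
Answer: 8872/3 ≈ 2957.3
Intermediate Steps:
Y(P) = 10 - 4*P² - 2*P (Y(P) = 10 - 2*((P² + P*P) + P) = 10 - 2*((P² + P²) + P) = 10 - 2*(2*P² + P) = 10 - 2*(P + 2*P²) = 10 + (-4*P² - 2*P) = 10 - 4*P² - 2*P)
F(n, Z) = 2*n*(-9 + Z)/9 (F(n, Z) = ((n + n)*(Z - 9))/9 = ((2*n)*(-9 + Z))/9 = (2*n*(-9 + Z))/9 = 2*n*(-9 + Z)/9)
(-525 + 1519) + F(-57, Y(6)) = (-525 + 1519) + (2/9)*(-57)*(-9 + (10 - 4*6² - 2*6)) = 994 + (2/9)*(-57)*(-9 + (10 - 4*36 - 12)) = 994 + (2/9)*(-57)*(-9 + (10 - 144 - 12)) = 994 + (2/9)*(-57)*(-9 - 146) = 994 + (2/9)*(-57)*(-155) = 994 + 5890/3 = 8872/3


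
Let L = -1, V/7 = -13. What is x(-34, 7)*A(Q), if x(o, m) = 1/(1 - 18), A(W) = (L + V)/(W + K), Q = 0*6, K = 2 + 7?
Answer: 92/153 ≈ 0.60131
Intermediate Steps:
V = -91 (V = 7*(-13) = -91)
K = 9
Q = 0
A(W) = -92/(9 + W) (A(W) = (-1 - 91)/(W + 9) = -92/(9 + W))
x(o, m) = -1/17 (x(o, m) = 1/(-17) = -1/17)
x(-34, 7)*A(Q) = -(-92)/(17*(9 + 0)) = -(-92)/(17*9) = -1/17*(-92/9) = 92/153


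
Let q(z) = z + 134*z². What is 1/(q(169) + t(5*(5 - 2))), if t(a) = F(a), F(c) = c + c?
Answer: 1/3827373 ≈ 2.6128e-7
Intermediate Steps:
F(c) = 2*c
t(a) = 2*a
1/(q(169) + t(5*(5 - 2))) = 1/(169*(1 + 134*169) + 2*(5*(5 - 2))) = 1/(169*(1 + 22646) + 2*(5*3)) = 1/(169*22647 + 2*15) = 1/(3827343 + 30) = 1/3827373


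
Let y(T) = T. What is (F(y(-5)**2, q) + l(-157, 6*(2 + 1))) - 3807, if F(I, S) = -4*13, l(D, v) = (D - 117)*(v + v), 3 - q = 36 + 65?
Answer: -13723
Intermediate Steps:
q = -98 (q = 3 - (36 + 65) = 3 - 1*101 = 3 - 101 = -98)
l(D, v) = 2*v*(-117 + D) (l(D, v) = (-117 + D)*(2*v) = 2*v*(-117 + D))
F(I, S) = -52
(F(y(-5)**2, q) + l(-157, 6*(2 + 1))) - 3807 = (-52 + 2*(6*(2 + 1))*(-117 - 157)) - 3807 = (-52 + 2*(6*3)*(-274)) - 3807 = (-52 + 2*18*(-274)) - 3807 = (-52 - 9864) - 3807 = -9916 - 3807 = -13723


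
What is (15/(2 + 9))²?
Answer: 225/121 ≈ 1.8595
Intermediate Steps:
(15/(2 + 9))² = (15/11)² = 225/121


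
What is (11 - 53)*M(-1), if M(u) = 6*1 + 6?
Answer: -504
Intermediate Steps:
M(u) = 12 (M(u) = 6 + 6 = 12)
(11 - 53)*M(-1) = (11 - 53)*12 = -42*12 = -504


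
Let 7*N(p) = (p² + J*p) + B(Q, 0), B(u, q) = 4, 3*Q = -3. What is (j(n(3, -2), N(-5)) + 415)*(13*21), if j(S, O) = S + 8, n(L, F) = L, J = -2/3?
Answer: 116298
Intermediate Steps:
J = -⅔ (J = -2*⅓ = -⅔ ≈ -0.66667)
Q = -1 (Q = (⅓)*(-3) = -1)
N(p) = 4/7 - 2*p/21 + p²/7 (N(p) = ((p² - 2*p/3) + 4)/7 = (4 + p² - 2*p/3)/7 = 4/7 - 2*p/21 + p²/7)
j(S, O) = 8 + S
(j(n(3, -2), N(-5)) + 415)*(13*21) = ((8 + 3) + 415)*(13*21) = (11 + 415)*273 = 426*273 = 116298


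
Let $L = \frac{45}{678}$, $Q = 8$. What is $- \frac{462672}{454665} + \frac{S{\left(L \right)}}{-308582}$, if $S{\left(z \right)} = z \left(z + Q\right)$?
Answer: $- \frac{142985253533379}{140510511678280} \approx -1.0176$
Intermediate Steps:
$L = \frac{15}{226}$ ($L = 45 \cdot \frac{1}{678} = \frac{15}{226} \approx 0.066372$)
$S{\left(z \right)} = z \left(8 + z\right)$ ($S{\left(z \right)} = z \left(z + 8\right) = z \left(8 + z\right)$)
$- \frac{462672}{454665} + \frac{S{\left(L \right)}}{-308582} = - \frac{462672}{454665} + \frac{\frac{15}{226} \left(8 + \frac{15}{226}\right)}{-308582} = \left(-462672\right) \frac{1}{454665} + \frac{15}{226} \cdot \frac{1823}{226} \left(- \frac{1}{308582}\right) = - \frac{9072}{8915} + \frac{27345}{51076} \left(- \frac{1}{308582}\right) = - \frac{9072}{8915} - \frac{27345}{15761134232} = - \frac{142985253533379}{140510511678280}$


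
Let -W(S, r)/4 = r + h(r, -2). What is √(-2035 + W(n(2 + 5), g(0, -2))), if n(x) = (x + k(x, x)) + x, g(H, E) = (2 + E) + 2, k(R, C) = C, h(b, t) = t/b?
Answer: I*√2039 ≈ 45.155*I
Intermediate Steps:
g(H, E) = 4 + E
n(x) = 3*x (n(x) = (x + x) + x = 2*x + x = 3*x)
W(S, r) = -4*r + 8/r (W(S, r) = -4*(r - 2/r) = -4*r + 8/r)
√(-2035 + W(n(2 + 5), g(0, -2))) = √(-2035 + (-4*(4 - 2) + 8/(4 - 2))) = √(-2035 + (-4*2 + 8/2)) = √(-2035 + (-8 + 8*(½))) = √(-2035 + (-8 + 4)) = √(-2035 - 4) = √(-2039) = I*√2039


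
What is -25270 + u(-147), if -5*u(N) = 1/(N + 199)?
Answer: -6570201/260 ≈ -25270.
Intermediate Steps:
u(N) = -1/(5*(199 + N)) (u(N) = -1/(5*(N + 199)) = -1/(5*(199 + N)))
-25270 + u(-147) = -25270 - 1/(995 + 5*(-147)) = -25270 - 1/(995 - 735) = -25270 - 1/260 = -6570201/260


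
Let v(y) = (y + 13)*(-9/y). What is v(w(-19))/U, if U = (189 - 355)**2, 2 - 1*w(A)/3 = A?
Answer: -19/48223 ≈ -0.00039400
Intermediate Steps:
w(A) = 6 - 3*A
U = 27556 (U = (-166)**2 = 27556)
v(y) = -9*(13 + y)/y (v(y) = (13 + y)*(-9/y) = -9*(13 + y)/y)
v(w(-19))/U = (-9 - 117/(6 - 3*(-19)))/27556 = (-9 - 117/(6 + 57))*(1/27556) = (-9 - 117/63)*(1/27556) = (-9 - 117*1/63)*(1/27556) = (-9 - 13/7)*(1/27556) = -76/7*1/27556 = -19/48223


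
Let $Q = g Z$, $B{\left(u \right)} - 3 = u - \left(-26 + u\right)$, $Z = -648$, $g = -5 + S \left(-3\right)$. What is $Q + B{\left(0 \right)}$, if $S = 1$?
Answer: $5213$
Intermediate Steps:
$g = -8$ ($g = -5 + 1 \left(-3\right) = -5 - 3 = -8$)
$B{\left(u \right)} = 29$ ($B{\left(u \right)} = 3 + \left(u - \left(-26 + u\right)\right) = 3 + 26 = 29$)
$Q = 5184$ ($Q = \left(-8\right) \left(-648\right) = 5184$)
$Q + B{\left(0 \right)} = 5184 + 29 = 5213$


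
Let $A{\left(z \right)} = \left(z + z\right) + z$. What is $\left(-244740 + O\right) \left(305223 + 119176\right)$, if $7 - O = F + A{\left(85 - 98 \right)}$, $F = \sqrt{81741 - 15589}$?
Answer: $-103847888906 - 848798 \sqrt{16538} \approx -1.0396 \cdot 10^{11}$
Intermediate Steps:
$F = 2 \sqrt{16538}$ ($F = \sqrt{66152} = 2 \sqrt{16538} \approx 257.2$)
$A{\left(z \right)} = 3 z$ ($A{\left(z \right)} = 2 z + z = 3 z$)
$O = 46 - 2 \sqrt{16538}$ ($O = 7 - \left(2 \sqrt{16538} + 3 \left(85 - 98\right)\right) = 7 - \left(2 \sqrt{16538} + 3 \left(-13\right)\right) = 7 - \left(2 \sqrt{16538} - 39\right) = 7 - \left(-39 + 2 \sqrt{16538}\right) = 7 + \left(39 - 2 \sqrt{16538}\right) = 46 - 2 \sqrt{16538} \approx -211.2$)
$\left(-244740 + O\right) \left(305223 + 119176\right) = \left(-244740 + \left(46 - 2 \sqrt{16538}\right)\right) \left(305223 + 119176\right) = \left(-244694 - 2 \sqrt{16538}\right) 424399 = -103847888906 - 848798 \sqrt{16538}$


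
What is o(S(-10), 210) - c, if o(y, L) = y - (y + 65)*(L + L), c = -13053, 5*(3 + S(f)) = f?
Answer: -12152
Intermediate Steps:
S(f) = -3 + f/5
o(y, L) = y - 2*L*(65 + y) (o(y, L) = y - (65 + y)*2*L = y - 2*L*(65 + y))
o(S(-10), 210) - c = ((-3 + (⅕)*(-10)) - 130*210 - 2*210*(-3 + (⅕)*(-10))) - 1*(-13053) = ((-3 - 2) - 27300 - 2*210*(-3 - 2)) + 13053 = (-5 - 27300 - 2*210*(-5)) + 13053 = (-5 - 27300 + 2100) + 13053 = -25205 + 13053 = -12152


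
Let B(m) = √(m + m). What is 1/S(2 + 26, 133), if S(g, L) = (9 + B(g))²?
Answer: 137/625 - 36*√14/625 ≈ 0.0036805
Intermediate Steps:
B(m) = √2*√m (B(m) = √(2*m) = √2*√m)
S(g, L) = (9 + √2*√g)²
1/S(2 + 26, 133) = 1/((9 + √2*√(2 + 26))²) = 1/((9 + √2*√28)²) = 1/((9 + √2*(2*√7))²) = 1/((9 + 2*√14)²) = (9 + 2*√14)⁻²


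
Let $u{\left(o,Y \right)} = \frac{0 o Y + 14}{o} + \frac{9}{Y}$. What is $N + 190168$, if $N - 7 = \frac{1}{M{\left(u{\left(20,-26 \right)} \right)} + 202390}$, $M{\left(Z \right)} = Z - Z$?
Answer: $\frac{38489518251}{202390} \approx 1.9018 \cdot 10^{5}$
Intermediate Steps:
$u{\left(o,Y \right)} = \frac{9}{Y} + \frac{14}{o}$ ($u{\left(o,Y \right)} = \frac{0 Y + 14}{o} + \frac{9}{Y} = \frac{0 + 14}{o} + \frac{9}{Y} = \frac{14}{o} + \frac{9}{Y} = \frac{9}{Y} + \frac{14}{o}$)
$M{\left(Z \right)} = 0$
$N = \frac{1416731}{202390}$ ($N = 7 + \frac{1}{0 + 202390} = 7 + \frac{1}{202390} = \frac{1416731}{202390} \approx 7.0$)
$N + 190168 = \frac{1416731}{202390} + 190168 = \frac{38489518251}{202390}$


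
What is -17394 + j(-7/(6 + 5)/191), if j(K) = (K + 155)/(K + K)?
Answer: -284582/7 ≈ -40655.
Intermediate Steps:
j(K) = (155 + K)/(2*K) (j(K) = (155 + K)/((2*K)) = (155 + K)*(1/(2*K)) = (155 + K)/(2*K))
-17394 + j(-7/(6 + 5)/191) = -17394 + (155 - 7/(6 + 5)/191)/(2*((-7/(6 + 5)/191))) = -17394 + (155 - 7/11*(1/191))/(2*((-7/11*(1/191)))) = -17394 + (155 - 7*1/11*(1/191))/(2*((-7*1/11*(1/191)))) = -17394 + (155 - 7/11*1/191)/(2*((-7/11*1/191))) = -17394 + (155 - 7/2101)/(2*(-7/2101)) = -17394 + (½)*(-2101/7)*(325648/2101) = -17394 - 162824/7 = -284582/7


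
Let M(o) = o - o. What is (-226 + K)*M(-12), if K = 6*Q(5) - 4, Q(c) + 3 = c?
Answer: 0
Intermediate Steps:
M(o) = 0
Q(c) = -3 + c
K = 8 (K = 6*(-3 + 5) - 4 = 6*2 - 4 = 12 - 4 = 8)
(-226 + K)*M(-12) = (-226 + 8)*0 = -218*0 = 0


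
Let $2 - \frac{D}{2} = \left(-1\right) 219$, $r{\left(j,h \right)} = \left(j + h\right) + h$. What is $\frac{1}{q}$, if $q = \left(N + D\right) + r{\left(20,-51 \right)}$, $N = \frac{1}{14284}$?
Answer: $\frac{14284}{5142241} \approx 0.0027778$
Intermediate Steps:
$r{\left(j,h \right)} = j + 2 h$ ($r{\left(j,h \right)} = \left(h + j\right) + h = j + 2 h$)
$N = \frac{1}{14284} \approx 7.0008 \cdot 10^{-5}$
$D = 442$ ($D = 4 - 2 \left(\left(-1\right) 219\right) = 4 - -438 = 4 + 438 = 442$)
$q = \frac{5142241}{14284}$ ($q = \left(\frac{1}{14284} + 442\right) + \left(20 + 2 \left(-51\right)\right) = \frac{6313529}{14284} + \left(20 - 102\right) = \frac{6313529}{14284} - 82 = \frac{5142241}{14284} \approx 360.0$)
$\frac{1}{q} = \frac{1}{\frac{5142241}{14284}} = \frac{14284}{5142241}$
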